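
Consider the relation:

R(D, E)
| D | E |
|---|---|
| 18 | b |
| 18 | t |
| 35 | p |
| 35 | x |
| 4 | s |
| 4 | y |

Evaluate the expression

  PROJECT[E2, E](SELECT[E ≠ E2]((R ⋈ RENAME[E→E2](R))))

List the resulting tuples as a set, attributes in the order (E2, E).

{(b, t), (p, x), (s, y), (t, b), (x, p), (y, s)}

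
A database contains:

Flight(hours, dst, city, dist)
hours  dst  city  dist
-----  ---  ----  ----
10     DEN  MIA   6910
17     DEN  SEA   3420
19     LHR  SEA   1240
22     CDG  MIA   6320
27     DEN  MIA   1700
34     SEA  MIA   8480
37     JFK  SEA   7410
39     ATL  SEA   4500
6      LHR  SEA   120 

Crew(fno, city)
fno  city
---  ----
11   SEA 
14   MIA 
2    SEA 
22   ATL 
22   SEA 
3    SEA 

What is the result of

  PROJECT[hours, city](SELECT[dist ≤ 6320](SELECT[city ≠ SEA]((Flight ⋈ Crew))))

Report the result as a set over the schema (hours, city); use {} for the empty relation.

{(22, MIA), (27, MIA)}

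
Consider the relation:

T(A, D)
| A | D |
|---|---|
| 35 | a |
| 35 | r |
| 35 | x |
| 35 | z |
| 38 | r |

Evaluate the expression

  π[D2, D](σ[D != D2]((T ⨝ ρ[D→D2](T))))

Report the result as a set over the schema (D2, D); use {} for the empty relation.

{(a, r), (a, x), (a, z), (r, a), (r, x), (r, z), (x, a), (x, r), (x, z), (z, a), (z, r), (z, x)}

ρ[D→D2]: schema becomes (A, D2); tuples unchanged.
Natural join on A: {(35, a, a), (35, a, r), (35, a, x), (35, a, z), (35, r, a), (35, r, r), (35, r, x), (35, r, z), (35, x, a), (35, x, r), (35, x, x), (35, x, z), (35, z, a), (35, z, r), (35, z, x), (35, z, z), (38, r, r)}
σ[D != D2]: keep tuples satisfying D != D2 → {(35, a, r), (35, a, x), (35, a, z), (35, r, a), (35, r, x), (35, r, z), (35, x, a), (35, x, r), (35, x, z), (35, z, a), (35, z, r), (35, z, x)}
π[D2, D]: project onto (D2, D) → {(a, r), (a, x), (a, z), (r, a), (r, x), (r, z), (x, a), (x, r), (x, z), (z, a), (z, r), (z, x)}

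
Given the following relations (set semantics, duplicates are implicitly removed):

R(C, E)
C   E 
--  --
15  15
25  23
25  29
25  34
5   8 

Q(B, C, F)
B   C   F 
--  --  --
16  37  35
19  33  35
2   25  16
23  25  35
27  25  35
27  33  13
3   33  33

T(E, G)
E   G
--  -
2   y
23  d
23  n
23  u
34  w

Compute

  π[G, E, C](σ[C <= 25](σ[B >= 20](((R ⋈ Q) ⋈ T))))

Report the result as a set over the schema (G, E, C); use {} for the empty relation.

{(d, 23, 25), (n, 23, 25), (u, 23, 25), (w, 34, 25)}

Joining R and Q on C yields {(25, 23, 2, 16), (25, 23, 23, 35), (25, 23, 27, 35), (25, 29, 2, 16), (25, 29, 23, 35), (25, 29, 27, 35), (25, 34, 2, 16), (25, 34, 23, 35), (25, 34, 27, 35)}.
Joining (R ⋈ Q) and T on E yields {(25, 23, 2, 16, d), (25, 23, 2, 16, n), (25, 23, 2, 16, u), (25, 23, 23, 35, d), (25, 23, 23, 35, n), (25, 23, 23, 35, u), (25, 23, 27, 35, d), (25, 23, 27, 35, n), (25, 23, 27, 35, u), (25, 34, 2, 16, w), (25, 34, 23, 35, w), (25, 34, 27, 35, w)}.
Selection B >= 20: {(25, 23, 23, 35, d), (25, 23, 23, 35, n), (25, 23, 23, 35, u), (25, 23, 27, 35, d), (25, 23, 27, 35, n), (25, 23, 27, 35, u), (25, 34, 23, 35, w), (25, 34, 27, 35, w)}
Selection C <= 25: {(25, 23, 23, 35, d), (25, 23, 23, 35, n), (25, 23, 23, 35, u), (25, 23, 27, 35, d), (25, 23, 27, 35, n), (25, 23, 27, 35, u), (25, 34, 23, 35, w), (25, 34, 27, 35, w)}
π_{G, E, C} gives {(d, 23, 25), (n, 23, 25), (u, 23, 25), (w, 34, 25)} (4 duplicate(s) eliminated).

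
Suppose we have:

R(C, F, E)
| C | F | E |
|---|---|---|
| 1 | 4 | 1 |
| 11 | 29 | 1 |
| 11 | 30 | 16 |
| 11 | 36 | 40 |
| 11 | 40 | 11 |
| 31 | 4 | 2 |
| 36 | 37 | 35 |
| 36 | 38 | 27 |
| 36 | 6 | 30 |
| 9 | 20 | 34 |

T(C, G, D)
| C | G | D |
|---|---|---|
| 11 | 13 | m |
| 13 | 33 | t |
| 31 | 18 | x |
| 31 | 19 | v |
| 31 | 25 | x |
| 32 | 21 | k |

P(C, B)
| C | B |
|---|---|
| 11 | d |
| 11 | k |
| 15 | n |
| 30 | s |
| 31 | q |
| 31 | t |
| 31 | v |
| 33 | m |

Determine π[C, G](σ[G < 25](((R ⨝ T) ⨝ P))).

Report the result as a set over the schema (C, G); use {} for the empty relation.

{(11, 13), (31, 18), (31, 19)}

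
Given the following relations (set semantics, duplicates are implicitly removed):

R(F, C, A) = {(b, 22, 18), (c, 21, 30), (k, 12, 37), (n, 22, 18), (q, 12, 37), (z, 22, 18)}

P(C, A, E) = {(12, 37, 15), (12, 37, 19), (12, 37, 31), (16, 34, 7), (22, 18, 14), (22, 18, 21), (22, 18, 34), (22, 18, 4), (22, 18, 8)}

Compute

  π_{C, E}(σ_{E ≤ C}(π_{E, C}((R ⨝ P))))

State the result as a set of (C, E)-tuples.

{(22, 14), (22, 21), (22, 4), (22, 8)}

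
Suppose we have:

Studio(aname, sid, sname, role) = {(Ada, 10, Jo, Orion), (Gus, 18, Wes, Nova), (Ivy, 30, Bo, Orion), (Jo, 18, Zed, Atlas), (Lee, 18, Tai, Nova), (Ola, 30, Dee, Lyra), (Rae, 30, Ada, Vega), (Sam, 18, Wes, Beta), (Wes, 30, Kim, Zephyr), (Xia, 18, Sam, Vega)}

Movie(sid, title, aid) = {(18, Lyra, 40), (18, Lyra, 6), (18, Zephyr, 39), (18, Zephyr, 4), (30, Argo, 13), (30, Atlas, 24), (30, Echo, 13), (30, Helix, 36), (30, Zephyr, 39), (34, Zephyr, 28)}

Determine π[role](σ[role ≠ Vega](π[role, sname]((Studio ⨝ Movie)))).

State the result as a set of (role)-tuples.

{Atlas, Beta, Lyra, Nova, Orion, Zephyr}

Joining Studio and Movie on sid yields {(Gus, 18, Wes, Nova, Lyra, 40), (Gus, 18, Wes, Nova, Lyra, 6), (Gus, 18, Wes, Nova, Zephyr, 39), (Gus, 18, Wes, Nova, Zephyr, 4), (Ivy, 30, Bo, Orion, Argo, 13), (Ivy, 30, Bo, Orion, Atlas, 24), (Ivy, 30, Bo, Orion, Echo, 13), (Ivy, 30, Bo, Orion, Helix, 36), (Ivy, 30, Bo, Orion, Zephyr, 39), (Jo, 18, Zed, Atlas, Lyra, 40), (Jo, 18, Zed, Atlas, Lyra, 6), (Jo, 18, Zed, Atlas, Zephyr, 39), (Jo, 18, Zed, Atlas, Zephyr, 4), (Lee, 18, Tai, Nova, Lyra, 40), (Lee, 18, Tai, Nova, Lyra, 6), (Lee, 18, Tai, Nova, Zephyr, 39), (Lee, 18, Tai, Nova, Zephyr, 4), (Ola, 30, Dee, Lyra, Argo, 13), (Ola, 30, Dee, Lyra, Atlas, 24), (Ola, 30, Dee, Lyra, Echo, 13), (Ola, 30, Dee, Lyra, Helix, 36), (Ola, 30, Dee, Lyra, Zephyr, 39), (Rae, 30, Ada, Vega, Argo, 13), (Rae, 30, Ada, Vega, Atlas, 24), (Rae, 30, Ada, Vega, Echo, 13), (Rae, 30, Ada, Vega, Helix, 36), (Rae, 30, Ada, Vega, Zephyr, 39), (Sam, 18, Wes, Beta, Lyra, 40), (Sam, 18, Wes, Beta, Lyra, 6), (Sam, 18, Wes, Beta, Zephyr, 39), (Sam, 18, Wes, Beta, Zephyr, 4), (Wes, 30, Kim, Zephyr, Argo, 13), (Wes, 30, Kim, Zephyr, Atlas, 24), (Wes, 30, Kim, Zephyr, Echo, 13), (Wes, 30, Kim, Zephyr, Helix, 36), (Wes, 30, Kim, Zephyr, Zephyr, 39), (Xia, 18, Sam, Vega, Lyra, 40), (Xia, 18, Sam, Vega, Lyra, 6), (Xia, 18, Sam, Vega, Zephyr, 39), (Xia, 18, Sam, Vega, Zephyr, 4)}.
Projecting to role, sname (31 duplicate(s) eliminated): {(Atlas, Zed), (Beta, Wes), (Lyra, Dee), (Nova, Tai), (Nova, Wes), (Orion, Bo), (Vega, Ada), (Vega, Sam), (Zephyr, Kim)}
Selection role ≠ Vega: {(Atlas, Zed), (Beta, Wes), (Lyra, Dee), (Nova, Tai), (Nova, Wes), (Orion, Bo), (Zephyr, Kim)}
Projecting to role (1 duplicate(s) eliminated): {Atlas, Beta, Lyra, Nova, Orion, Zephyr}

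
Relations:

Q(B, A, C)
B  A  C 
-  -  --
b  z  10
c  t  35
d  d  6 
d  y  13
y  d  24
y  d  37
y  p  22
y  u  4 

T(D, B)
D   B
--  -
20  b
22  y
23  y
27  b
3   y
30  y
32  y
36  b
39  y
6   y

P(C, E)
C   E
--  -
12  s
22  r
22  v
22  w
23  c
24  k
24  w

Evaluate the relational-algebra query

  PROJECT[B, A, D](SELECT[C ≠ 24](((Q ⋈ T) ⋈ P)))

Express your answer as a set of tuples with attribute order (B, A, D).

{(y, p, 22), (y, p, 23), (y, p, 3), (y, p, 30), (y, p, 32), (y, p, 39), (y, p, 6)}

Joining Q and T on B yields {(b, z, 10, 20), (b, z, 10, 27), (b, z, 10, 36), (y, d, 24, 22), (y, d, 24, 23), (y, d, 24, 3), (y, d, 24, 30), (y, d, 24, 32), (y, d, 24, 39), (y, d, 24, 6), (y, d, 37, 22), (y, d, 37, 23), (y, d, 37, 3), (y, d, 37, 30), (y, d, 37, 32), (y, d, 37, 39), (y, d, 37, 6), (y, p, 22, 22), (y, p, 22, 23), (y, p, 22, 3), (y, p, 22, 30), (y, p, 22, 32), (y, p, 22, 39), (y, p, 22, 6), (y, u, 4, 22), (y, u, 4, 23), (y, u, 4, 3), (y, u, 4, 30), (y, u, 4, 32), (y, u, 4, 39), (y, u, 4, 6)}.
Joining (Q ⋈ T) and P on C yields {(y, d, 24, 22, k), (y, d, 24, 22, w), (y, d, 24, 23, k), (y, d, 24, 23, w), (y, d, 24, 3, k), (y, d, 24, 3, w), (y, d, 24, 30, k), (y, d, 24, 30, w), (y, d, 24, 32, k), (y, d, 24, 32, w), (y, d, 24, 39, k), (y, d, 24, 39, w), (y, d, 24, 6, k), (y, d, 24, 6, w), (y, p, 22, 22, r), (y, p, 22, 22, v), (y, p, 22, 22, w), (y, p, 22, 23, r), (y, p, 22, 23, v), (y, p, 22, 23, w), (y, p, 22, 3, r), (y, p, 22, 3, v), (y, p, 22, 3, w), (y, p, 22, 30, r), (y, p, 22, 30, v), (y, p, 22, 30, w), (y, p, 22, 32, r), (y, p, 22, 32, v), (y, p, 22, 32, w), (y, p, 22, 39, r), (y, p, 22, 39, v), (y, p, 22, 39, w), (y, p, 22, 6, r), (y, p, 22, 6, v), (y, p, 22, 6, w)}.
Apply σ_{C ≠ 24}; surviving tuples: {(y, p, 22, 22, r), (y, p, 22, 22, v), (y, p, 22, 22, w), (y, p, 22, 23, r), (y, p, 22, 23, v), (y, p, 22, 23, w), (y, p, 22, 3, r), (y, p, 22, 3, v), (y, p, 22, 3, w), (y, p, 22, 30, r), (y, p, 22, 30, v), (y, p, 22, 30, w), (y, p, 22, 32, r), (y, p, 22, 32, v), (y, p, 22, 32, w), (y, p, 22, 39, r), (y, p, 22, 39, v), (y, p, 22, 39, w), (y, p, 22, 6, r), (y, p, 22, 6, v), (y, p, 22, 6, w)}
π_{B, A, D} gives {(y, p, 22), (y, p, 23), (y, p, 3), (y, p, 30), (y, p, 32), (y, p, 39), (y, p, 6)} (14 duplicate(s) eliminated).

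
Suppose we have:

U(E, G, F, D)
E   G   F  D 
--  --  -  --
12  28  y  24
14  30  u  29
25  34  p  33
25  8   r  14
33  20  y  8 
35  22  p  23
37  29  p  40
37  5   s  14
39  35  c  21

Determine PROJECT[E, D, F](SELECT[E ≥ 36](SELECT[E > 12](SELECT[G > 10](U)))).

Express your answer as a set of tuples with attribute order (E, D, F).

{(37, 40, p), (39, 21, c)}

Filtering on G > 10 leaves {(12, 28, y, 24), (14, 30, u, 29), (25, 34, p, 33), (33, 20, y, 8), (35, 22, p, 23), (37, 29, p, 40), (39, 35, c, 21)}.
Filtering on E > 12 leaves {(14, 30, u, 29), (25, 34, p, 33), (33, 20, y, 8), (35, 22, p, 23), (37, 29, p, 40), (39, 35, c, 21)}.
Filtering on E ≥ 36 leaves {(37, 29, p, 40), (39, 35, c, 21)}.
Projecting to E, D, F: {(37, 40, p), (39, 21, c)}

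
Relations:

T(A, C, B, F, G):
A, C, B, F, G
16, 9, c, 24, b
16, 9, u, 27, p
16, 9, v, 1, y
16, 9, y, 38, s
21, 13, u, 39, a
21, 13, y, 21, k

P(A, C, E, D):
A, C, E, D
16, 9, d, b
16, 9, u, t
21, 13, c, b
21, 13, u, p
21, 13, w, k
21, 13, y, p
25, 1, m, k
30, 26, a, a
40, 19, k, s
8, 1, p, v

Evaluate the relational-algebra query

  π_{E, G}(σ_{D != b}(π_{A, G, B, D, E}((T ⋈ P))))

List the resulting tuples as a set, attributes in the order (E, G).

{(u, a), (u, b), (u, k), (u, p), (u, s), (u, y), (w, a), (w, k), (y, a), (y, k)}

T ⋈ P (natural join on A, C): {(16, 9, c, 24, b, d, b), (16, 9, c, 24, b, u, t), (16, 9, u, 27, p, d, b), (16, 9, u, 27, p, u, t), (16, 9, v, 1, y, d, b), (16, 9, v, 1, y, u, t), (16, 9, y, 38, s, d, b), (16, 9, y, 38, s, u, t), (21, 13, u, 39, a, c, b), (21, 13, u, 39, a, u, p), (21, 13, u, 39, a, w, k), (21, 13, u, 39, a, y, p), (21, 13, y, 21, k, c, b), (21, 13, y, 21, k, u, p), (21, 13, y, 21, k, w, k), (21, 13, y, 21, k, y, p)}
π_{A, G, B, D, E} gives {(16, b, c, b, d), (16, b, c, t, u), (16, p, u, b, d), (16, p, u, t, u), (16, s, y, b, d), (16, s, y, t, u), (16, y, v, b, d), (16, y, v, t, u), (21, a, u, b, c), (21, a, u, k, w), (21, a, u, p, u), (21, a, u, p, y), (21, k, y, b, c), (21, k, y, k, w), (21, k, y, p, u), (21, k, y, p, y)}.
σ[D != b]: keep tuples satisfying D != b → {(16, b, c, t, u), (16, p, u, t, u), (16, s, y, t, u), (16, y, v, t, u), (21, a, u, k, w), (21, a, u, p, u), (21, a, u, p, y), (21, k, y, k, w), (21, k, y, p, u), (21, k, y, p, y)}
π_{E, G} gives {(u, a), (u, b), (u, k), (u, p), (u, s), (u, y), (w, a), (w, k), (y, a), (y, k)}.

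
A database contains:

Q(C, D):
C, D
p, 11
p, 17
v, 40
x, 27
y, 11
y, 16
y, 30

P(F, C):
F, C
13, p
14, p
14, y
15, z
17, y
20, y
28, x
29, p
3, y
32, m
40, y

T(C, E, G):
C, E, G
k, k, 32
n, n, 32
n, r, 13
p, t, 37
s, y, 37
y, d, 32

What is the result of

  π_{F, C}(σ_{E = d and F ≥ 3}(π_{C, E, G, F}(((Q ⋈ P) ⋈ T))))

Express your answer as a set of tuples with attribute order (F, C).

Q ⋈ P (natural join on C): {(p, 11, 13), (p, 11, 14), (p, 11, 29), (p, 17, 13), (p, 17, 14), (p, 17, 29), (x, 27, 28), (y, 11, 14), (y, 11, 17), (y, 11, 20), (y, 11, 3), (y, 11, 40), (y, 16, 14), (y, 16, 17), (y, 16, 20), (y, 16, 3), (y, 16, 40), (y, 30, 14), (y, 30, 17), (y, 30, 20), (y, 30, 3), (y, 30, 40)}
(Q ⋈ P) ⋈ T (natural join on C): {(p, 11, 13, t, 37), (p, 11, 14, t, 37), (p, 11, 29, t, 37), (p, 17, 13, t, 37), (p, 17, 14, t, 37), (p, 17, 29, t, 37), (y, 11, 14, d, 32), (y, 11, 17, d, 32), (y, 11, 20, d, 32), (y, 11, 3, d, 32), (y, 11, 40, d, 32), (y, 16, 14, d, 32), (y, 16, 17, d, 32), (y, 16, 20, d, 32), (y, 16, 3, d, 32), (y, 16, 40, d, 32), (y, 30, 14, d, 32), (y, 30, 17, d, 32), (y, 30, 20, d, 32), (y, 30, 3, d, 32), (y, 30, 40, d, 32)}
π_{C, E, G, F} gives {(p, t, 37, 13), (p, t, 37, 14), (p, t, 37, 29), (y, d, 32, 14), (y, d, 32, 17), (y, d, 32, 20), (y, d, 32, 3), (y, d, 32, 40)} (13 duplicate(s) eliminated).
Filtering on E = d and F ≥ 3 leaves {(y, d, 32, 14), (y, d, 32, 17), (y, d, 32, 20), (y, d, 32, 3), (y, d, 32, 40)}.
π_{F, C} gives {(14, y), (17, y), (20, y), (3, y), (40, y)}.

{(14, y), (17, y), (20, y), (3, y), (40, y)}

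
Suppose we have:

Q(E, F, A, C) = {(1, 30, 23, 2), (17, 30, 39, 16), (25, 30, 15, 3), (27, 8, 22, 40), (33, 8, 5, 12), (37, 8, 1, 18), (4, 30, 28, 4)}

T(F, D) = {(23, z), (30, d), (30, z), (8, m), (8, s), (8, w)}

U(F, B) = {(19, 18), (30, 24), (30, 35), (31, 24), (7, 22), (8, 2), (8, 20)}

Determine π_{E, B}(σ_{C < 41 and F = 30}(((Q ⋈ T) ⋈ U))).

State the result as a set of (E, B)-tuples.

Q ⋈ T (natural join on F): {(1, 30, 23, 2, d), (1, 30, 23, 2, z), (17, 30, 39, 16, d), (17, 30, 39, 16, z), (25, 30, 15, 3, d), (25, 30, 15, 3, z), (27, 8, 22, 40, m), (27, 8, 22, 40, s), (27, 8, 22, 40, w), (33, 8, 5, 12, m), (33, 8, 5, 12, s), (33, 8, 5, 12, w), (37, 8, 1, 18, m), (37, 8, 1, 18, s), (37, 8, 1, 18, w), (4, 30, 28, 4, d), (4, 30, 28, 4, z)}
(Q ⋈ T) ⋈ U (natural join on F): {(1, 30, 23, 2, d, 24), (1, 30, 23, 2, d, 35), (1, 30, 23, 2, z, 24), (1, 30, 23, 2, z, 35), (17, 30, 39, 16, d, 24), (17, 30, 39, 16, d, 35), (17, 30, 39, 16, z, 24), (17, 30, 39, 16, z, 35), (25, 30, 15, 3, d, 24), (25, 30, 15, 3, d, 35), (25, 30, 15, 3, z, 24), (25, 30, 15, 3, z, 35), (27, 8, 22, 40, m, 2), (27, 8, 22, 40, m, 20), (27, 8, 22, 40, s, 2), (27, 8, 22, 40, s, 20), (27, 8, 22, 40, w, 2), (27, 8, 22, 40, w, 20), (33, 8, 5, 12, m, 2), (33, 8, 5, 12, m, 20), (33, 8, 5, 12, s, 2), (33, 8, 5, 12, s, 20), (33, 8, 5, 12, w, 2), (33, 8, 5, 12, w, 20), (37, 8, 1, 18, m, 2), (37, 8, 1, 18, m, 20), (37, 8, 1, 18, s, 2), (37, 8, 1, 18, s, 20), (37, 8, 1, 18, w, 2), (37, 8, 1, 18, w, 20), (4, 30, 28, 4, d, 24), (4, 30, 28, 4, d, 35), (4, 30, 28, 4, z, 24), (4, 30, 28, 4, z, 35)}
Apply σ_{C < 41 and F = 30}; surviving tuples: {(1, 30, 23, 2, d, 24), (1, 30, 23, 2, d, 35), (1, 30, 23, 2, z, 24), (1, 30, 23, 2, z, 35), (17, 30, 39, 16, d, 24), (17, 30, 39, 16, d, 35), (17, 30, 39, 16, z, 24), (17, 30, 39, 16, z, 35), (25, 30, 15, 3, d, 24), (25, 30, 15, 3, d, 35), (25, 30, 15, 3, z, 24), (25, 30, 15, 3, z, 35), (4, 30, 28, 4, d, 24), (4, 30, 28, 4, d, 35), (4, 30, 28, 4, z, 24), (4, 30, 28, 4, z, 35)}
Keep only column(s) E, B (8 duplicate(s) eliminated): {(1, 24), (1, 35), (17, 24), (17, 35), (25, 24), (25, 35), (4, 24), (4, 35)}

{(1, 24), (1, 35), (17, 24), (17, 35), (25, 24), (25, 35), (4, 24), (4, 35)}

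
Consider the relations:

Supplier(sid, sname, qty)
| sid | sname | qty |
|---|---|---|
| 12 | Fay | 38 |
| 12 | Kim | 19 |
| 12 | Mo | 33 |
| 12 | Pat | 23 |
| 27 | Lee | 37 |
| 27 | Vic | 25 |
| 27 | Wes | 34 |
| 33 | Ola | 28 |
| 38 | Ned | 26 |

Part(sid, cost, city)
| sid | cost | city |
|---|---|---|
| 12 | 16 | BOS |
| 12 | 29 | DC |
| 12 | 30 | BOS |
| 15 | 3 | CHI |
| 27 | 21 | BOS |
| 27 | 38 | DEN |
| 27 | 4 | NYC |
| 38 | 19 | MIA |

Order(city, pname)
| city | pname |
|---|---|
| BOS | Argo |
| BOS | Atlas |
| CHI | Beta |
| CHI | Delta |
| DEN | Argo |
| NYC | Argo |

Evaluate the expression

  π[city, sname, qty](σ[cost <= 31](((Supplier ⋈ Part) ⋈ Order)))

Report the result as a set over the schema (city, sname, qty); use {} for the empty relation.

Supplier ⋈ Part (natural join on sid): {(12, Fay, 38, 16, BOS), (12, Fay, 38, 29, DC), (12, Fay, 38, 30, BOS), (12, Kim, 19, 16, BOS), (12, Kim, 19, 29, DC), (12, Kim, 19, 30, BOS), (12, Mo, 33, 16, BOS), (12, Mo, 33, 29, DC), (12, Mo, 33, 30, BOS), (12, Pat, 23, 16, BOS), (12, Pat, 23, 29, DC), (12, Pat, 23, 30, BOS), (27, Lee, 37, 21, BOS), (27, Lee, 37, 38, DEN), (27, Lee, 37, 4, NYC), (27, Vic, 25, 21, BOS), (27, Vic, 25, 38, DEN), (27, Vic, 25, 4, NYC), (27, Wes, 34, 21, BOS), (27, Wes, 34, 38, DEN), (27, Wes, 34, 4, NYC), (38, Ned, 26, 19, MIA)}
(Supplier ⋈ Part) ⋈ Order (natural join on city): {(12, Fay, 38, 16, BOS, Argo), (12, Fay, 38, 16, BOS, Atlas), (12, Fay, 38, 30, BOS, Argo), (12, Fay, 38, 30, BOS, Atlas), (12, Kim, 19, 16, BOS, Argo), (12, Kim, 19, 16, BOS, Atlas), (12, Kim, 19, 30, BOS, Argo), (12, Kim, 19, 30, BOS, Atlas), (12, Mo, 33, 16, BOS, Argo), (12, Mo, 33, 16, BOS, Atlas), (12, Mo, 33, 30, BOS, Argo), (12, Mo, 33, 30, BOS, Atlas), (12, Pat, 23, 16, BOS, Argo), (12, Pat, 23, 16, BOS, Atlas), (12, Pat, 23, 30, BOS, Argo), (12, Pat, 23, 30, BOS, Atlas), (27, Lee, 37, 21, BOS, Argo), (27, Lee, 37, 21, BOS, Atlas), (27, Lee, 37, 38, DEN, Argo), (27, Lee, 37, 4, NYC, Argo), (27, Vic, 25, 21, BOS, Argo), (27, Vic, 25, 21, BOS, Atlas), (27, Vic, 25, 38, DEN, Argo), (27, Vic, 25, 4, NYC, Argo), (27, Wes, 34, 21, BOS, Argo), (27, Wes, 34, 21, BOS, Atlas), (27, Wes, 34, 38, DEN, Argo), (27, Wes, 34, 4, NYC, Argo)}
Selection cost <= 31: {(12, Fay, 38, 16, BOS, Argo), (12, Fay, 38, 16, BOS, Atlas), (12, Fay, 38, 30, BOS, Argo), (12, Fay, 38, 30, BOS, Atlas), (12, Kim, 19, 16, BOS, Argo), (12, Kim, 19, 16, BOS, Atlas), (12, Kim, 19, 30, BOS, Argo), (12, Kim, 19, 30, BOS, Atlas), (12, Mo, 33, 16, BOS, Argo), (12, Mo, 33, 16, BOS, Atlas), (12, Mo, 33, 30, BOS, Argo), (12, Mo, 33, 30, BOS, Atlas), (12, Pat, 23, 16, BOS, Argo), (12, Pat, 23, 16, BOS, Atlas), (12, Pat, 23, 30, BOS, Argo), (12, Pat, 23, 30, BOS, Atlas), (27, Lee, 37, 21, BOS, Argo), (27, Lee, 37, 21, BOS, Atlas), (27, Lee, 37, 4, NYC, Argo), (27, Vic, 25, 21, BOS, Argo), (27, Vic, 25, 21, BOS, Atlas), (27, Vic, 25, 4, NYC, Argo), (27, Wes, 34, 21, BOS, Argo), (27, Wes, 34, 21, BOS, Atlas), (27, Wes, 34, 4, NYC, Argo)}
Keep only column(s) city, sname, qty (15 duplicate(s) eliminated): {(BOS, Fay, 38), (BOS, Kim, 19), (BOS, Lee, 37), (BOS, Mo, 33), (BOS, Pat, 23), (BOS, Vic, 25), (BOS, Wes, 34), (NYC, Lee, 37), (NYC, Vic, 25), (NYC, Wes, 34)}

{(BOS, Fay, 38), (BOS, Kim, 19), (BOS, Lee, 37), (BOS, Mo, 33), (BOS, Pat, 23), (BOS, Vic, 25), (BOS, Wes, 34), (NYC, Lee, 37), (NYC, Vic, 25), (NYC, Wes, 34)}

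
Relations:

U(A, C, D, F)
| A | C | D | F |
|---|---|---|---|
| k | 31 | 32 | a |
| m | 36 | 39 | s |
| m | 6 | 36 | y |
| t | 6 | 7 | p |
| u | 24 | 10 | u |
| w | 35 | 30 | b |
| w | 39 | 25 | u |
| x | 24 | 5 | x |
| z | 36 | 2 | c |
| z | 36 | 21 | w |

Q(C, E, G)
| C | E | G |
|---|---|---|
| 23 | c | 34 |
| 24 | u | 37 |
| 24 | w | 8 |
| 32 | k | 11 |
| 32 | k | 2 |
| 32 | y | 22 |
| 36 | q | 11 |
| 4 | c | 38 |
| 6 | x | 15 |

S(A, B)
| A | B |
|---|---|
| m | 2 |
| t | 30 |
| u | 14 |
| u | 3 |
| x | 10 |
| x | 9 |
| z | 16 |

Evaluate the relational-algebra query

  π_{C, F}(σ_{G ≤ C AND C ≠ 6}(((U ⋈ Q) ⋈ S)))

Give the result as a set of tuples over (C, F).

{(24, u), (24, x), (36, c), (36, s), (36, w)}

Natural join on C: {(m, 36, 39, s, q, 11), (m, 6, 36, y, x, 15), (t, 6, 7, p, x, 15), (u, 24, 10, u, u, 37), (u, 24, 10, u, w, 8), (x, 24, 5, x, u, 37), (x, 24, 5, x, w, 8), (z, 36, 2, c, q, 11), (z, 36, 21, w, q, 11)}
Natural join on A: {(m, 36, 39, s, q, 11, 2), (m, 6, 36, y, x, 15, 2), (t, 6, 7, p, x, 15, 30), (u, 24, 10, u, u, 37, 14), (u, 24, 10, u, u, 37, 3), (u, 24, 10, u, w, 8, 14), (u, 24, 10, u, w, 8, 3), (x, 24, 5, x, u, 37, 10), (x, 24, 5, x, u, 37, 9), (x, 24, 5, x, w, 8, 10), (x, 24, 5, x, w, 8, 9), (z, 36, 2, c, q, 11, 16), (z, 36, 21, w, q, 11, 16)}
Filtering on G ≤ C AND C ≠ 6 leaves {(m, 36, 39, s, q, 11, 2), (u, 24, 10, u, w, 8, 14), (u, 24, 10, u, w, 8, 3), (x, 24, 5, x, w, 8, 10), (x, 24, 5, x, w, 8, 9), (z, 36, 2, c, q, 11, 16), (z, 36, 21, w, q, 11, 16)}.
Keep only column(s) C, F (2 duplicate(s) eliminated): {(24, u), (24, x), (36, c), (36, s), (36, w)}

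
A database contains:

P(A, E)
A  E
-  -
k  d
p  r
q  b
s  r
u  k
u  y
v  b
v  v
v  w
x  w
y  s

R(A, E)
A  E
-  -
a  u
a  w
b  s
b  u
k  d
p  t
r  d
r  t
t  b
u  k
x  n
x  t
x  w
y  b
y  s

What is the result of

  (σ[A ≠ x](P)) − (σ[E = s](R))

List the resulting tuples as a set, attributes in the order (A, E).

{(k, d), (p, r), (q, b), (s, r), (u, k), (u, y), (v, b), (v, v), (v, w)}

Filtering on A ≠ x leaves {(k, d), (p, r), (q, b), (s, r), (u, k), (u, y), (v, b), (v, v), (v, w), (y, s)}.
Filtering on E = s leaves {(b, s), (y, s)}.
Set difference of the two operands is {(k, d), (p, r), (q, b), (s, r), (u, k), (u, y), (v, b), (v, v), (v, w)}.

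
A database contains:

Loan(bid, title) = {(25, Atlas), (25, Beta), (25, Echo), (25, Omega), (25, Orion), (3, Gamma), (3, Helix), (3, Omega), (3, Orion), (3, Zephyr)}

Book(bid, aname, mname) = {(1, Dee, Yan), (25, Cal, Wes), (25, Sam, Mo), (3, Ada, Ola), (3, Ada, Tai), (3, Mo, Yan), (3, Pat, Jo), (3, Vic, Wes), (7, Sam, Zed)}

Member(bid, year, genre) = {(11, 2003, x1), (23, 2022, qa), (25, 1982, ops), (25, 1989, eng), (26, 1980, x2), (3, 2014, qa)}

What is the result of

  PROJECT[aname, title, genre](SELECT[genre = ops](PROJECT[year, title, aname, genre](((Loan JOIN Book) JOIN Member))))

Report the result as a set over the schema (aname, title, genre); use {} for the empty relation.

Loan ⋈ Book (natural join on bid): {(25, Atlas, Cal, Wes), (25, Atlas, Sam, Mo), (25, Beta, Cal, Wes), (25, Beta, Sam, Mo), (25, Echo, Cal, Wes), (25, Echo, Sam, Mo), (25, Omega, Cal, Wes), (25, Omega, Sam, Mo), (25, Orion, Cal, Wes), (25, Orion, Sam, Mo), (3, Gamma, Ada, Ola), (3, Gamma, Ada, Tai), (3, Gamma, Mo, Yan), (3, Gamma, Pat, Jo), (3, Gamma, Vic, Wes), (3, Helix, Ada, Ola), (3, Helix, Ada, Tai), (3, Helix, Mo, Yan), (3, Helix, Pat, Jo), (3, Helix, Vic, Wes), (3, Omega, Ada, Ola), (3, Omega, Ada, Tai), (3, Omega, Mo, Yan), (3, Omega, Pat, Jo), (3, Omega, Vic, Wes), (3, Orion, Ada, Ola), (3, Orion, Ada, Tai), (3, Orion, Mo, Yan), (3, Orion, Pat, Jo), (3, Orion, Vic, Wes), (3, Zephyr, Ada, Ola), (3, Zephyr, Ada, Tai), (3, Zephyr, Mo, Yan), (3, Zephyr, Pat, Jo), (3, Zephyr, Vic, Wes)}
(Loan JOIN Book) ⋈ Member (natural join on bid): {(25, Atlas, Cal, Wes, 1982, ops), (25, Atlas, Cal, Wes, 1989, eng), (25, Atlas, Sam, Mo, 1982, ops), (25, Atlas, Sam, Mo, 1989, eng), (25, Beta, Cal, Wes, 1982, ops), (25, Beta, Cal, Wes, 1989, eng), (25, Beta, Sam, Mo, 1982, ops), (25, Beta, Sam, Mo, 1989, eng), (25, Echo, Cal, Wes, 1982, ops), (25, Echo, Cal, Wes, 1989, eng), (25, Echo, Sam, Mo, 1982, ops), (25, Echo, Sam, Mo, 1989, eng), (25, Omega, Cal, Wes, 1982, ops), (25, Omega, Cal, Wes, 1989, eng), (25, Omega, Sam, Mo, 1982, ops), (25, Omega, Sam, Mo, 1989, eng), (25, Orion, Cal, Wes, 1982, ops), (25, Orion, Cal, Wes, 1989, eng), (25, Orion, Sam, Mo, 1982, ops), (25, Orion, Sam, Mo, 1989, eng), (3, Gamma, Ada, Ola, 2014, qa), (3, Gamma, Ada, Tai, 2014, qa), (3, Gamma, Mo, Yan, 2014, qa), (3, Gamma, Pat, Jo, 2014, qa), (3, Gamma, Vic, Wes, 2014, qa), (3, Helix, Ada, Ola, 2014, qa), (3, Helix, Ada, Tai, 2014, qa), (3, Helix, Mo, Yan, 2014, qa), (3, Helix, Pat, Jo, 2014, qa), (3, Helix, Vic, Wes, 2014, qa), (3, Omega, Ada, Ola, 2014, qa), (3, Omega, Ada, Tai, 2014, qa), (3, Omega, Mo, Yan, 2014, qa), (3, Omega, Pat, Jo, 2014, qa), (3, Omega, Vic, Wes, 2014, qa), (3, Orion, Ada, Ola, 2014, qa), (3, Orion, Ada, Tai, 2014, qa), (3, Orion, Mo, Yan, 2014, qa), (3, Orion, Pat, Jo, 2014, qa), (3, Orion, Vic, Wes, 2014, qa), (3, Zephyr, Ada, Ola, 2014, qa), (3, Zephyr, Ada, Tai, 2014, qa), (3, Zephyr, Mo, Yan, 2014, qa), (3, Zephyr, Pat, Jo, 2014, qa), (3, Zephyr, Vic, Wes, 2014, qa)}
Projecting to year, title, aname, genre (5 duplicate(s) eliminated): {(1982, Atlas, Cal, ops), (1982, Atlas, Sam, ops), (1982, Beta, Cal, ops), (1982, Beta, Sam, ops), (1982, Echo, Cal, ops), (1982, Echo, Sam, ops), (1982, Omega, Cal, ops), (1982, Omega, Sam, ops), (1982, Orion, Cal, ops), (1982, Orion, Sam, ops), (1989, Atlas, Cal, eng), (1989, Atlas, Sam, eng), (1989, Beta, Cal, eng), (1989, Beta, Sam, eng), (1989, Echo, Cal, eng), (1989, Echo, Sam, eng), (1989, Omega, Cal, eng), (1989, Omega, Sam, eng), (1989, Orion, Cal, eng), (1989, Orion, Sam, eng), (2014, Gamma, Ada, qa), (2014, Gamma, Mo, qa), (2014, Gamma, Pat, qa), (2014, Gamma, Vic, qa), (2014, Helix, Ada, qa), (2014, Helix, Mo, qa), (2014, Helix, Pat, qa), (2014, Helix, Vic, qa), (2014, Omega, Ada, qa), (2014, Omega, Mo, qa), (2014, Omega, Pat, qa), (2014, Omega, Vic, qa), (2014, Orion, Ada, qa), (2014, Orion, Mo, qa), (2014, Orion, Pat, qa), (2014, Orion, Vic, qa), (2014, Zephyr, Ada, qa), (2014, Zephyr, Mo, qa), (2014, Zephyr, Pat, qa), (2014, Zephyr, Vic, qa)}
σ[genre = ops]: keep tuples satisfying genre = ops → {(1982, Atlas, Cal, ops), (1982, Atlas, Sam, ops), (1982, Beta, Cal, ops), (1982, Beta, Sam, ops), (1982, Echo, Cal, ops), (1982, Echo, Sam, ops), (1982, Omega, Cal, ops), (1982, Omega, Sam, ops), (1982, Orion, Cal, ops), (1982, Orion, Sam, ops)}
Projecting to aname, title, genre: {(Cal, Atlas, ops), (Cal, Beta, ops), (Cal, Echo, ops), (Cal, Omega, ops), (Cal, Orion, ops), (Sam, Atlas, ops), (Sam, Beta, ops), (Sam, Echo, ops), (Sam, Omega, ops), (Sam, Orion, ops)}

{(Cal, Atlas, ops), (Cal, Beta, ops), (Cal, Echo, ops), (Cal, Omega, ops), (Cal, Orion, ops), (Sam, Atlas, ops), (Sam, Beta, ops), (Sam, Echo, ops), (Sam, Omega, ops), (Sam, Orion, ops)}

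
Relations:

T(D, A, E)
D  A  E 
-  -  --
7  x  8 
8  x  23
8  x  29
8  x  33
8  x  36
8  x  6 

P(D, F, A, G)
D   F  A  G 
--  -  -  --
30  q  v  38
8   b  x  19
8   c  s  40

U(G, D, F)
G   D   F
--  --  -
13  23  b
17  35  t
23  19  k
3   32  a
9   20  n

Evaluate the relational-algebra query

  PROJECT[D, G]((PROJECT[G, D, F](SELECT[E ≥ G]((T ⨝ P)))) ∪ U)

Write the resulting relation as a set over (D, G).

{(19, 23), (20, 9), (23, 13), (32, 3), (35, 17), (8, 19)}

Natural join on D, A: {(8, x, 23, b, 19), (8, x, 29, b, 19), (8, x, 33, b, 19), (8, x, 36, b, 19), (8, x, 6, b, 19)}
σ[E ≥ G]: keep tuples satisfying E ≥ G → {(8, x, 23, b, 19), (8, x, 29, b, 19), (8, x, 33, b, 19), (8, x, 36, b, 19)}
π[G, D, F]: project onto (G, D, F) (3 duplicate(s) eliminated) → {(19, 8, b)}
Taking the union: {(13, 23, b), (17, 35, t), (19, 8, b), (23, 19, k), (3, 32, a), (9, 20, n)}
π[D, G]: project onto (D, G) → {(19, 23), (20, 9), (23, 13), (32, 3), (35, 17), (8, 19)}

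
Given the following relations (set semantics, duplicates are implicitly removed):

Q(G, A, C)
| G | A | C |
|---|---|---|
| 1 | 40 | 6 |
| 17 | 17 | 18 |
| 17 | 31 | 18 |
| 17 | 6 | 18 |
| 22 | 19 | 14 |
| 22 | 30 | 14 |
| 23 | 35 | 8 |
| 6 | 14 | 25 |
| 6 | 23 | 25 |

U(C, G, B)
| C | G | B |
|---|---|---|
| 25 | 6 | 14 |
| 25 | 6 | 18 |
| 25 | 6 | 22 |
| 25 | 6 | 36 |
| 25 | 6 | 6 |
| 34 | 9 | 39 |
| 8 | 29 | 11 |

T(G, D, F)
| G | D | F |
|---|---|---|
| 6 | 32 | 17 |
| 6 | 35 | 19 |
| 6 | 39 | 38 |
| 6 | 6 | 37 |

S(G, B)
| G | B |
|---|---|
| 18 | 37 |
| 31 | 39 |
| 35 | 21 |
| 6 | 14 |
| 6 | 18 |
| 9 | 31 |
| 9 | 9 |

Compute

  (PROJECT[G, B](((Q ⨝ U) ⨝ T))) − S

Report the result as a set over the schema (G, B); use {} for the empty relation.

Joining Q and U on G, C yields {(6, 14, 25, 14), (6, 14, 25, 18), (6, 14, 25, 22), (6, 14, 25, 36), (6, 14, 25, 6), (6, 23, 25, 14), (6, 23, 25, 18), (6, 23, 25, 22), (6, 23, 25, 36), (6, 23, 25, 6)}.
Joining (Q ⨝ U) and T on G yields {(6, 14, 25, 14, 32, 17), (6, 14, 25, 14, 35, 19), (6, 14, 25, 14, 39, 38), (6, 14, 25, 14, 6, 37), (6, 14, 25, 18, 32, 17), (6, 14, 25, 18, 35, 19), (6, 14, 25, 18, 39, 38), (6, 14, 25, 18, 6, 37), (6, 14, 25, 22, 32, 17), (6, 14, 25, 22, 35, 19), (6, 14, 25, 22, 39, 38), (6, 14, 25, 22, 6, 37), (6, 14, 25, 36, 32, 17), (6, 14, 25, 36, 35, 19), (6, 14, 25, 36, 39, 38), (6, 14, 25, 36, 6, 37), (6, 14, 25, 6, 32, 17), (6, 14, 25, 6, 35, 19), (6, 14, 25, 6, 39, 38), (6, 14, 25, 6, 6, 37), (6, 23, 25, 14, 32, 17), (6, 23, 25, 14, 35, 19), (6, 23, 25, 14, 39, 38), (6, 23, 25, 14, 6, 37), (6, 23, 25, 18, 32, 17), (6, 23, 25, 18, 35, 19), (6, 23, 25, 18, 39, 38), (6, 23, 25, 18, 6, 37), (6, 23, 25, 22, 32, 17), (6, 23, 25, 22, 35, 19), (6, 23, 25, 22, 39, 38), (6, 23, 25, 22, 6, 37), (6, 23, 25, 36, 32, 17), (6, 23, 25, 36, 35, 19), (6, 23, 25, 36, 39, 38), (6, 23, 25, 36, 6, 37), (6, 23, 25, 6, 32, 17), (6, 23, 25, 6, 35, 19), (6, 23, 25, 6, 39, 38), (6, 23, 25, 6, 6, 37)}.
π_{G, B} gives {(6, 14), (6, 18), (6, 22), (6, 36), (6, 6)} (35 duplicate(s) eliminated).
Difference: {(6, 14), (6, 18), (6, 22), (6, 36), (6, 6)} with {(18, 37), (31, 39), (35, 21), (6, 14), (6, 18), (9, 31), (9, 9)} → {(6, 22), (6, 36), (6, 6)}

{(6, 22), (6, 36), (6, 6)}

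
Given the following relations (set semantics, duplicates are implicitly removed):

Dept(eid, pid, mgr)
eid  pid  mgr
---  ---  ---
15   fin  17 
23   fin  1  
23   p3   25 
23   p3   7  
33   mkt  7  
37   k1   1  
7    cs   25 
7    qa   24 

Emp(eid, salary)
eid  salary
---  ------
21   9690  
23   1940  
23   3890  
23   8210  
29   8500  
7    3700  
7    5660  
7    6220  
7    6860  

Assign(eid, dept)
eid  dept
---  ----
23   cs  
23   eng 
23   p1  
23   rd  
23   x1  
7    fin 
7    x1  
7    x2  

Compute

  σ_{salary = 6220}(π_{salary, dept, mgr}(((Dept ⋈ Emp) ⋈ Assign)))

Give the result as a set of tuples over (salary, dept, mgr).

Dept ⋈ Emp (natural join on eid): {(23, fin, 1, 1940), (23, fin, 1, 3890), (23, fin, 1, 8210), (23, p3, 25, 1940), (23, p3, 25, 3890), (23, p3, 25, 8210), (23, p3, 7, 1940), (23, p3, 7, 3890), (23, p3, 7, 8210), (7, cs, 25, 3700), (7, cs, 25, 5660), (7, cs, 25, 6220), (7, cs, 25, 6860), (7, qa, 24, 3700), (7, qa, 24, 5660), (7, qa, 24, 6220), (7, qa, 24, 6860)}
(Dept ⋈ Emp) ⋈ Assign (natural join on eid): {(23, fin, 1, 1940, cs), (23, fin, 1, 1940, eng), (23, fin, 1, 1940, p1), (23, fin, 1, 1940, rd), (23, fin, 1, 1940, x1), (23, fin, 1, 3890, cs), (23, fin, 1, 3890, eng), (23, fin, 1, 3890, p1), (23, fin, 1, 3890, rd), (23, fin, 1, 3890, x1), (23, fin, 1, 8210, cs), (23, fin, 1, 8210, eng), (23, fin, 1, 8210, p1), (23, fin, 1, 8210, rd), (23, fin, 1, 8210, x1), (23, p3, 25, 1940, cs), (23, p3, 25, 1940, eng), (23, p3, 25, 1940, p1), (23, p3, 25, 1940, rd), (23, p3, 25, 1940, x1), (23, p3, 25, 3890, cs), (23, p3, 25, 3890, eng), (23, p3, 25, 3890, p1), (23, p3, 25, 3890, rd), (23, p3, 25, 3890, x1), (23, p3, 25, 8210, cs), (23, p3, 25, 8210, eng), (23, p3, 25, 8210, p1), (23, p3, 25, 8210, rd), (23, p3, 25, 8210, x1), (23, p3, 7, 1940, cs), (23, p3, 7, 1940, eng), (23, p3, 7, 1940, p1), (23, p3, 7, 1940, rd), (23, p3, 7, 1940, x1), (23, p3, 7, 3890, cs), (23, p3, 7, 3890, eng), (23, p3, 7, 3890, p1), (23, p3, 7, 3890, rd), (23, p3, 7, 3890, x1), (23, p3, 7, 8210, cs), (23, p3, 7, 8210, eng), (23, p3, 7, 8210, p1), (23, p3, 7, 8210, rd), (23, p3, 7, 8210, x1), (7, cs, 25, 3700, fin), (7, cs, 25, 3700, x1), (7, cs, 25, 3700, x2), (7, cs, 25, 5660, fin), (7, cs, 25, 5660, x1), (7, cs, 25, 5660, x2), (7, cs, 25, 6220, fin), (7, cs, 25, 6220, x1), (7, cs, 25, 6220, x2), (7, cs, 25, 6860, fin), (7, cs, 25, 6860, x1), (7, cs, 25, 6860, x2), (7, qa, 24, 3700, fin), (7, qa, 24, 3700, x1), (7, qa, 24, 3700, x2), (7, qa, 24, 5660, fin), (7, qa, 24, 5660, x1), (7, qa, 24, 5660, x2), (7, qa, 24, 6220, fin), (7, qa, 24, 6220, x1), (7, qa, 24, 6220, x2), (7, qa, 24, 6860, fin), (7, qa, 24, 6860, x1), (7, qa, 24, 6860, x2)}
π[salary, dept, mgr]: project onto (salary, dept, mgr) → {(1940, cs, 1), (1940, cs, 25), (1940, cs, 7), (1940, eng, 1), (1940, eng, 25), (1940, eng, 7), (1940, p1, 1), (1940, p1, 25), (1940, p1, 7), (1940, rd, 1), (1940, rd, 25), (1940, rd, 7), (1940, x1, 1), (1940, x1, 25), (1940, x1, 7), (3700, fin, 24), (3700, fin, 25), (3700, x1, 24), (3700, x1, 25), (3700, x2, 24), (3700, x2, 25), (3890, cs, 1), (3890, cs, 25), (3890, cs, 7), (3890, eng, 1), (3890, eng, 25), (3890, eng, 7), (3890, p1, 1), (3890, p1, 25), (3890, p1, 7), (3890, rd, 1), (3890, rd, 25), (3890, rd, 7), (3890, x1, 1), (3890, x1, 25), (3890, x1, 7), (5660, fin, 24), (5660, fin, 25), (5660, x1, 24), (5660, x1, 25), (5660, x2, 24), (5660, x2, 25), (6220, fin, 24), (6220, fin, 25), (6220, x1, 24), (6220, x1, 25), (6220, x2, 24), (6220, x2, 25), (6860, fin, 24), (6860, fin, 25), (6860, x1, 24), (6860, x1, 25), (6860, x2, 24), (6860, x2, 25), (8210, cs, 1), (8210, cs, 25), (8210, cs, 7), (8210, eng, 1), (8210, eng, 25), (8210, eng, 7), (8210, p1, 1), (8210, p1, 25), (8210, p1, 7), (8210, rd, 1), (8210, rd, 25), (8210, rd, 7), (8210, x1, 1), (8210, x1, 25), (8210, x1, 7)}
σ[salary = 6220]: keep tuples satisfying salary = 6220 → {(6220, fin, 24), (6220, fin, 25), (6220, x1, 24), (6220, x1, 25), (6220, x2, 24), (6220, x2, 25)}

{(6220, fin, 24), (6220, fin, 25), (6220, x1, 24), (6220, x1, 25), (6220, x2, 24), (6220, x2, 25)}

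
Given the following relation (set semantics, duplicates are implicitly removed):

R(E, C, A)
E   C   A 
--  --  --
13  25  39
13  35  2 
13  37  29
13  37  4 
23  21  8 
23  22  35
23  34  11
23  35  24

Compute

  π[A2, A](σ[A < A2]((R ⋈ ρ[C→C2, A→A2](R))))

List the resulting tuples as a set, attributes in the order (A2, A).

ρ[C→C2, A→A2]: schema becomes (E, C2, A2); tuples unchanged.
R ⋈ ρ[C→C2, A→A2](R) (natural join on E): {(13, 25, 39, 25, 39), (13, 25, 39, 35, 2), (13, 25, 39, 37, 29), (13, 25, 39, 37, 4), (13, 35, 2, 25, 39), (13, 35, 2, 35, 2), (13, 35, 2, 37, 29), (13, 35, 2, 37, 4), (13, 37, 29, 25, 39), (13, 37, 29, 35, 2), (13, 37, 29, 37, 29), (13, 37, 29, 37, 4), (13, 37, 4, 25, 39), (13, 37, 4, 35, 2), (13, 37, 4, 37, 29), (13, 37, 4, 37, 4), (23, 21, 8, 21, 8), (23, 21, 8, 22, 35), (23, 21, 8, 34, 11), (23, 21, 8, 35, 24), (23, 22, 35, 21, 8), (23, 22, 35, 22, 35), (23, 22, 35, 34, 11), (23, 22, 35, 35, 24), (23, 34, 11, 21, 8), (23, 34, 11, 22, 35), (23, 34, 11, 34, 11), (23, 34, 11, 35, 24), (23, 35, 24, 21, 8), (23, 35, 24, 22, 35), (23, 35, 24, 34, 11), (23, 35, 24, 35, 24)}
σ[A < A2]: keep tuples satisfying A < A2 → {(13, 35, 2, 25, 39), (13, 35, 2, 37, 29), (13, 35, 2, 37, 4), (13, 37, 29, 25, 39), (13, 37, 4, 25, 39), (13, 37, 4, 37, 29), (23, 21, 8, 22, 35), (23, 21, 8, 34, 11), (23, 21, 8, 35, 24), (23, 34, 11, 22, 35), (23, 34, 11, 35, 24), (23, 35, 24, 22, 35)}
Projecting to A2, A: {(11, 8), (24, 11), (24, 8), (29, 2), (29, 4), (35, 11), (35, 24), (35, 8), (39, 2), (39, 29), (39, 4), (4, 2)}

{(11, 8), (24, 11), (24, 8), (29, 2), (29, 4), (35, 11), (35, 24), (35, 8), (39, 2), (39, 29), (39, 4), (4, 2)}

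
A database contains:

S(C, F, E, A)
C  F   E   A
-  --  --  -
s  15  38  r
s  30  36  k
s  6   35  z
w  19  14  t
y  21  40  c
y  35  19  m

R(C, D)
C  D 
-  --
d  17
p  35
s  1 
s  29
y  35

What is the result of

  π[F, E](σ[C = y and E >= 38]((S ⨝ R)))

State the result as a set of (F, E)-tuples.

Natural join on C: {(s, 15, 38, r, 1), (s, 15, 38, r, 29), (s, 30, 36, k, 1), (s, 30, 36, k, 29), (s, 6, 35, z, 1), (s, 6, 35, z, 29), (y, 21, 40, c, 35), (y, 35, 19, m, 35)}
Filtering on C = y and E >= 38 leaves {(y, 21, 40, c, 35)}.
Projecting to F, E: {(21, 40)}

{(21, 40)}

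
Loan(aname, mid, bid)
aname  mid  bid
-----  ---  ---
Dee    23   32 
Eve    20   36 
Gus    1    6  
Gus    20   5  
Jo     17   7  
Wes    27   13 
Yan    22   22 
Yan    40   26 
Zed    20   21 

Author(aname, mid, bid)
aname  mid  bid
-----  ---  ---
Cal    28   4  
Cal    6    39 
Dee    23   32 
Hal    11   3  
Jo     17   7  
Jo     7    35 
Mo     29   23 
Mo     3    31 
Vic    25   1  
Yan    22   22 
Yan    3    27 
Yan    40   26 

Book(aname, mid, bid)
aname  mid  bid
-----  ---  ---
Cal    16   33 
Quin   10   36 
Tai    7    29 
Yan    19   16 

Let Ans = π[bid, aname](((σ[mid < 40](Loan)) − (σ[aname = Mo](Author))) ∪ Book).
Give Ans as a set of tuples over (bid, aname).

{(13, Wes), (16, Yan), (21, Zed), (22, Yan), (29, Tai), (32, Dee), (33, Cal), (36, Eve), (36, Quin), (5, Gus), (6, Gus), (7, Jo)}

Filtering on mid < 40 leaves {(Dee, 23, 32), (Eve, 20, 36), (Gus, 1, 6), (Gus, 20, 5), (Jo, 17, 7), (Wes, 27, 13), (Yan, 22, 22), (Zed, 20, 21)}.
Filtering on aname = Mo leaves {(Mo, 29, 23), (Mo, 3, 31)}.
Difference: {(Dee, 23, 32), (Eve, 20, 36), (Gus, 1, 6), (Gus, 20, 5), (Jo, 17, 7), (Wes, 27, 13), (Yan, 22, 22), (Zed, 20, 21)} with {(Mo, 29, 23), (Mo, 3, 31)} → {(Dee, 23, 32), (Eve, 20, 36), (Gus, 1, 6), (Gus, 20, 5), (Jo, 17, 7), (Wes, 27, 13), (Yan, 22, 22), (Zed, 20, 21)}
Union: {(Dee, 23, 32), (Eve, 20, 36), (Gus, 1, 6), (Gus, 20, 5), (Jo, 17, 7), (Wes, 27, 13), (Yan, 22, 22), (Zed, 20, 21)} with {(Cal, 16, 33), (Quin, 10, 36), (Tai, 7, 29), (Yan, 19, 16)} → {(Cal, 16, 33), (Dee, 23, 32), (Eve, 20, 36), (Gus, 1, 6), (Gus, 20, 5), (Jo, 17, 7), (Quin, 10, 36), (Tai, 7, 29), (Wes, 27, 13), (Yan, 19, 16), (Yan, 22, 22), (Zed, 20, 21)}
π[bid, aname]: project onto (bid, aname) → {(13, Wes), (16, Yan), (21, Zed), (22, Yan), (29, Tai), (32, Dee), (33, Cal), (36, Eve), (36, Quin), (5, Gus), (6, Gus), (7, Jo)}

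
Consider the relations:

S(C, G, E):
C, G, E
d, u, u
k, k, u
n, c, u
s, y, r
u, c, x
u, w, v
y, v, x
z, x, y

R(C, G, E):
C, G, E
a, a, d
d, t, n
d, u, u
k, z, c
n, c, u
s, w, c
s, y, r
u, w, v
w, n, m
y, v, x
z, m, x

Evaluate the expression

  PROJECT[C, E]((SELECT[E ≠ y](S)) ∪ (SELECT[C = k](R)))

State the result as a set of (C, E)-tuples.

{(d, u), (k, c), (k, u), (n, u), (s, r), (u, v), (u, x), (y, x)}

σ[E ≠ y]: keep tuples satisfying E ≠ y → {(d, u, u), (k, k, u), (n, c, u), (s, y, r), (u, c, x), (u, w, v), (y, v, x)}
σ[C = k]: keep tuples satisfying C = k → {(k, z, c)}
Set union of the two operands is {(d, u, u), (k, k, u), (k, z, c), (n, c, u), (s, y, r), (u, c, x), (u, w, v), (y, v, x)}.
Keep only column(s) C, E: {(d, u), (k, c), (k, u), (n, u), (s, r), (u, v), (u, x), (y, x)}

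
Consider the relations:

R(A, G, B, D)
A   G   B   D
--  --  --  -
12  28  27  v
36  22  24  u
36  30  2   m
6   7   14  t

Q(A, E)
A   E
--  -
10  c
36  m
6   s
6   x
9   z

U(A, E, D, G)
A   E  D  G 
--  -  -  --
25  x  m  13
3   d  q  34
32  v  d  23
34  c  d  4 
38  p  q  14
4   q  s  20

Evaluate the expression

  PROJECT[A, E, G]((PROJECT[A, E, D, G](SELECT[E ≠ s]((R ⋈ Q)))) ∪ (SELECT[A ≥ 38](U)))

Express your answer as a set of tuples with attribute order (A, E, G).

Joining R and Q on A yields {(36, 22, 24, u, m), (36, 30, 2, m, m), (6, 7, 14, t, s), (6, 7, 14, t, x)}.
Filtering on E ≠ s leaves {(36, 22, 24, u, m), (36, 30, 2, m, m), (6, 7, 14, t, x)}.
Projecting to A, E, D, G: {(36, m, m, 30), (36, m, u, 22), (6, x, t, 7)}
Filtering on A ≥ 38 leaves {(38, p, q, 14)}.
Taking the union: {(36, m, m, 30), (36, m, u, 22), (38, p, q, 14), (6, x, t, 7)}
Projecting to A, E, G: {(36, m, 22), (36, m, 30), (38, p, 14), (6, x, 7)}

{(36, m, 22), (36, m, 30), (38, p, 14), (6, x, 7)}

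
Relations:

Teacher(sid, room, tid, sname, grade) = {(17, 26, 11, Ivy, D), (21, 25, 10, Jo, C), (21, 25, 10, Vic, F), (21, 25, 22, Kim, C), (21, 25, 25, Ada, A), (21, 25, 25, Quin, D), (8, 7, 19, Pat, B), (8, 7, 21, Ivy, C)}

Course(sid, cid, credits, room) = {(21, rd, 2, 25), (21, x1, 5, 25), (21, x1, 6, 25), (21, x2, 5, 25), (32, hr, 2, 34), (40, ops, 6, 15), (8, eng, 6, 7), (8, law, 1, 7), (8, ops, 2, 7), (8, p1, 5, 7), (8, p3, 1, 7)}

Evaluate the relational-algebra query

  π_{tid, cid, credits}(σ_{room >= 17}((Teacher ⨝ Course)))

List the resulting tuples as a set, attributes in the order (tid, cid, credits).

{(10, rd, 2), (10, x1, 5), (10, x1, 6), (10, x2, 5), (22, rd, 2), (22, x1, 5), (22, x1, 6), (22, x2, 5), (25, rd, 2), (25, x1, 5), (25, x1, 6), (25, x2, 5)}

Natural join on sid, room: {(21, 25, 10, Jo, C, rd, 2), (21, 25, 10, Jo, C, x1, 5), (21, 25, 10, Jo, C, x1, 6), (21, 25, 10, Jo, C, x2, 5), (21, 25, 10, Vic, F, rd, 2), (21, 25, 10, Vic, F, x1, 5), (21, 25, 10, Vic, F, x1, 6), (21, 25, 10, Vic, F, x2, 5), (21, 25, 22, Kim, C, rd, 2), (21, 25, 22, Kim, C, x1, 5), (21, 25, 22, Kim, C, x1, 6), (21, 25, 22, Kim, C, x2, 5), (21, 25, 25, Ada, A, rd, 2), (21, 25, 25, Ada, A, x1, 5), (21, 25, 25, Ada, A, x1, 6), (21, 25, 25, Ada, A, x2, 5), (21, 25, 25, Quin, D, rd, 2), (21, 25, 25, Quin, D, x1, 5), (21, 25, 25, Quin, D, x1, 6), (21, 25, 25, Quin, D, x2, 5), (8, 7, 19, Pat, B, eng, 6), (8, 7, 19, Pat, B, law, 1), (8, 7, 19, Pat, B, ops, 2), (8, 7, 19, Pat, B, p1, 5), (8, 7, 19, Pat, B, p3, 1), (8, 7, 21, Ivy, C, eng, 6), (8, 7, 21, Ivy, C, law, 1), (8, 7, 21, Ivy, C, ops, 2), (8, 7, 21, Ivy, C, p1, 5), (8, 7, 21, Ivy, C, p3, 1)}
σ[room >= 17]: keep tuples satisfying room >= 17 → {(21, 25, 10, Jo, C, rd, 2), (21, 25, 10, Jo, C, x1, 5), (21, 25, 10, Jo, C, x1, 6), (21, 25, 10, Jo, C, x2, 5), (21, 25, 10, Vic, F, rd, 2), (21, 25, 10, Vic, F, x1, 5), (21, 25, 10, Vic, F, x1, 6), (21, 25, 10, Vic, F, x2, 5), (21, 25, 22, Kim, C, rd, 2), (21, 25, 22, Kim, C, x1, 5), (21, 25, 22, Kim, C, x1, 6), (21, 25, 22, Kim, C, x2, 5), (21, 25, 25, Ada, A, rd, 2), (21, 25, 25, Ada, A, x1, 5), (21, 25, 25, Ada, A, x1, 6), (21, 25, 25, Ada, A, x2, 5), (21, 25, 25, Quin, D, rd, 2), (21, 25, 25, Quin, D, x1, 5), (21, 25, 25, Quin, D, x1, 6), (21, 25, 25, Quin, D, x2, 5)}
π[tid, cid, credits]: project onto (tid, cid, credits) (8 duplicate(s) eliminated) → {(10, rd, 2), (10, x1, 5), (10, x1, 6), (10, x2, 5), (22, rd, 2), (22, x1, 5), (22, x1, 6), (22, x2, 5), (25, rd, 2), (25, x1, 5), (25, x1, 6), (25, x2, 5)}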